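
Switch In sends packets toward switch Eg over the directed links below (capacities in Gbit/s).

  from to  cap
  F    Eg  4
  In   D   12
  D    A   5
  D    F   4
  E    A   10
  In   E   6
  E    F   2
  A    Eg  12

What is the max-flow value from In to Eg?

Augment In→D→A→Eg: bottleneck 5, flow now 5.
Augment In→D→F→Eg: bottleneck 4, flow now 9.
Augment In→E→A→Eg: bottleneck 6, flow now 15.
No augmenting path remains; maximum flow = 15.
In the residual graph, reachable from In: {In, D}.
Min-cut edges: In→E (6), D→A (5), D→F (4); capacity 6 + 5 + 4 = 15.
This cut is saturated, so no flow can exceed 15.

15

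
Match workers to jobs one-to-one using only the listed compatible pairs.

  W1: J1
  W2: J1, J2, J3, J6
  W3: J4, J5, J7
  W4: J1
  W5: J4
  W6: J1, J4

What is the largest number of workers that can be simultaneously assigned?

Unit-capacity flow: source→left, listed edges, right→sink; max matching = max flow.
Augmenting path W1→J1 (+1); matched 1.
Augmenting path W2→J2 (+1); matched 2.
Augmenting path W3→J4 (+1); matched 3.
Augmenting path W5→J4→W3→J5 (+1); matched 4.
No augmenting path remains; maximum matching = 4.
König certificate: {W2, W3, J1, J4} is a vertex cover of size 4 (every listed pair touches it), so no matching can be larger.

4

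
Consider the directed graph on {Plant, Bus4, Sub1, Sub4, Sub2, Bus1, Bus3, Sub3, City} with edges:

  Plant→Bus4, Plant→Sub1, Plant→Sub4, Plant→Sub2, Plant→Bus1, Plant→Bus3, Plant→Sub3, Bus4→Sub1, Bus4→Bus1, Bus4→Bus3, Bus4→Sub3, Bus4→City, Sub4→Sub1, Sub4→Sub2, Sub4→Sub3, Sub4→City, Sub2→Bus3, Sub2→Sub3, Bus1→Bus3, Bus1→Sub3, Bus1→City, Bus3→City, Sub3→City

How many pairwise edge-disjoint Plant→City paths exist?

5

Assign every edge capacity 1; by Menger, the answer equals the max flow.
Path Plant→Bus4→City (+1); total 1.
Path Plant→Sub4→City (+1); total 2.
Path Plant→Bus1→City (+1); total 3.
Path Plant→Bus3→City (+1); total 4.
Path Plant→Sub3→City (+1); total 5.
No residual Plant→City path; max flow = 5.
Certifying cut of size 5: {Bus3→City, Plant→Bus1, Plant→Bus4, Plant→Sub4, Sub3→City}.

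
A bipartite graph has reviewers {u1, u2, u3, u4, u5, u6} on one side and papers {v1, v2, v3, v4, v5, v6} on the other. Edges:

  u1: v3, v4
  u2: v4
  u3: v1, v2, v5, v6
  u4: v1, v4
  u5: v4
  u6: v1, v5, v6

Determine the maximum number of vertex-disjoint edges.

5

Unit-capacity flow: source→left, listed edges, right→sink; max matching = max flow.
Augmenting path u1→v3 (+1); matched 1.
Augmenting path u2→v4 (+1); matched 2.
Augmenting path u3→v1 (+1); matched 3.
Augmenting path u6→v5 (+1); matched 4.
Augmenting path u4→v1→u3→v2 (+1); matched 5.
No augmenting path remains; maximum matching = 5.
König certificate: {u1, u3, u4, u6, v4} is a vertex cover of size 5 (every listed pair touches it), so no matching can be larger.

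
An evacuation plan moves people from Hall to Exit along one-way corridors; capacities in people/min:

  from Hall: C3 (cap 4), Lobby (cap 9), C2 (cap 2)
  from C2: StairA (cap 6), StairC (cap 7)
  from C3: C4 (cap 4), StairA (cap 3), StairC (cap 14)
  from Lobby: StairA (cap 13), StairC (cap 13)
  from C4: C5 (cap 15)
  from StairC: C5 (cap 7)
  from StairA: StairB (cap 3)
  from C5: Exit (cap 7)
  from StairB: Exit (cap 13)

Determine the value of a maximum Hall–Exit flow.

Augment Hall→C2→StairC→C5→Exit: bottleneck 2, flow now 2.
Augment Hall→C3→C4→C5→Exit: bottleneck 4, flow now 6.
Augment Hall→Lobby→StairC→C5→Exit: bottleneck 1, flow now 7.
Augment Hall→Lobby→StairA→StairB→Exit: bottleneck 3, flow now 10.
No augmenting path remains; maximum flow = 10.
In the residual graph, reachable from Hall: {Hall, C2, C3, Lobby, C4, StairC, StairA, C5}.
Min-cut edges: StairA→StairB (3), C5→Exit (7); capacity 3 + 7 = 10.
This cut is saturated, so no flow can exceed 10.

10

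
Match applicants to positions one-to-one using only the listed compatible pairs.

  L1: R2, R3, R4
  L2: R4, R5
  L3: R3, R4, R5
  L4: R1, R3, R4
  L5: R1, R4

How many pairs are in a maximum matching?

Unit-capacity flow: source→left, listed edges, right→sink; max matching = max flow.
Augmenting path L1→R2 (+1); matched 1.
Augmenting path L2→R4 (+1); matched 2.
Augmenting path L3→R3 (+1); matched 3.
Augmenting path L4→R1 (+1); matched 4.
Augmenting path L5→R4→L2→R5 (+1); matched 5.
No augmenting path remains; maximum matching = 5.
König certificate: {L1, L2, L3, L4, L5} is a vertex cover of size 5 (every listed pair touches it), so no matching can be larger.

5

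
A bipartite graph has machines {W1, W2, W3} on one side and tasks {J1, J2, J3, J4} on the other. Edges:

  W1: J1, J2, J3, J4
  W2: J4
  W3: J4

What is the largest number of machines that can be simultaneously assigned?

Unit-capacity flow: source→left, listed edges, right→sink; max matching = max flow.
Augmenting path W1→J1 (+1); matched 1.
Augmenting path W2→J4 (+1); matched 2.
No augmenting path remains; maximum matching = 2.
König certificate: {W1, J4} is a vertex cover of size 2 (every listed pair touches it), so no matching can be larger.

2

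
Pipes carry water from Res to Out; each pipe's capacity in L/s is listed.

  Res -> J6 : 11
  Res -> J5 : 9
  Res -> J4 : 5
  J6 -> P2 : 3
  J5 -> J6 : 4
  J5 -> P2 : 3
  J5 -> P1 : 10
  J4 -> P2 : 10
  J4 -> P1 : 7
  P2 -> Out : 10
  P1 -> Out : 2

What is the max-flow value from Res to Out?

12

Augment Res→J6→P2→Out: bottleneck 3, flow now 3.
Augment Res→J5→P2→Out: bottleneck 3, flow now 6.
Augment Res→J5→P1→Out: bottleneck 2, flow now 8.
Augment Res→J4→P2→Out: bottleneck 4, flow now 12.
No augmenting path remains; maximum flow = 12.
In the residual graph, reachable from Res: {Res, J6, J5, J4, P2, P1}.
Min-cut edges: P2→Out (10), P1→Out (2); capacity 10 + 2 = 12.
This cut is saturated, so no flow can exceed 12.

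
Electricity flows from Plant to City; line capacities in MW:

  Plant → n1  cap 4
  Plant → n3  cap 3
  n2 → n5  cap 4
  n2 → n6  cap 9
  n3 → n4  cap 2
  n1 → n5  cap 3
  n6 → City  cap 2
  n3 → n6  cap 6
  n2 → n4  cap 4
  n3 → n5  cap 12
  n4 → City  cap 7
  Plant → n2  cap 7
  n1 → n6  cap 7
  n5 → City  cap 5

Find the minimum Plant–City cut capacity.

Augment Plant→n1→n5→City: bottleneck 3, flow now 3.
Augment Plant→n1→n6→City: bottleneck 1, flow now 4.
Augment Plant→n2→n4→City: bottleneck 4, flow now 8.
Augment Plant→n2→n5→City: bottleneck 2, flow now 10.
Augment Plant→n2→n6→City: bottleneck 1, flow now 11.
Augment Plant→n3→n4→City: bottleneck 2, flow now 13.
No augmenting path remains; maximum flow = 13.
By max-flow min-cut, the minimum cut capacity equals the max flow.
In the residual graph, reachable from Plant: {Plant, n1, n2, n3, n5, n6}.
Min-cut edges: n2→n4 (4), n3→n4 (2), n5→City (5), n6→City (2); capacity 4 + 2 + 5 + 2 = 13.

13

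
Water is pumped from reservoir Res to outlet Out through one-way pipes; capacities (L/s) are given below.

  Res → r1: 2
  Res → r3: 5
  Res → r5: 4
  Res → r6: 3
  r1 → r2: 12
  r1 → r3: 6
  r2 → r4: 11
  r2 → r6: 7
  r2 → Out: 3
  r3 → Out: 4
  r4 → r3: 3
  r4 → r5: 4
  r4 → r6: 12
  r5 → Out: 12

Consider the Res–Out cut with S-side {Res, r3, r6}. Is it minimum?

Yes — it is a minimum cut (capacity 10).

Given cut capacity: 2 + 4 + 4 = 10.
Augment Res→r3→Out: bottleneck 4, flow now 4.
Augment Res→r5→Out: bottleneck 4, flow now 8.
Augment Res→r1→r2→Out: bottleneck 2, flow now 10.
No augmenting path remains; maximum flow = 10.
Cut capacity 10 equals the max flow, so it is a minimum cut.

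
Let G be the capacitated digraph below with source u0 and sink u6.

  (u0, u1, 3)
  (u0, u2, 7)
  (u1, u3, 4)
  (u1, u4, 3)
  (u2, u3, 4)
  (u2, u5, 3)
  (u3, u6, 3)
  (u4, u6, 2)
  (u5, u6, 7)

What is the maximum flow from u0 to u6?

8

Augment u0→u1→u3→u6: bottleneck 3, flow now 3.
Augment u0→u2→u5→u6: bottleneck 3, flow now 6.
Augment u0→u2→u3→u1→u4→u6: bottleneck 2, flow now 8. (uses reverse residual edge)
No augmenting path remains; maximum flow = 8.
In the residual graph, reachable from u0: {u0, u1, u2, u3, u4}.
Min-cut edges: u2→u5 (3), u3→u6 (3), u4→u6 (2); capacity 3 + 3 + 2 = 8.
This cut is saturated, so no flow can exceed 8.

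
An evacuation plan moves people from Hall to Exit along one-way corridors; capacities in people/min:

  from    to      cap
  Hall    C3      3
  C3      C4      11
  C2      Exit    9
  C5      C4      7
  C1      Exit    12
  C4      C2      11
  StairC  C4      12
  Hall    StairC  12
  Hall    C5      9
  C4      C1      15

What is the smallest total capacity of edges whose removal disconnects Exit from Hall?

Augment Hall→C3→C4→C2→Exit: bottleneck 3, flow now 3.
Augment Hall→C5→C4→C2→Exit: bottleneck 6, flow now 9.
Augment Hall→C5→C4→C1→Exit: bottleneck 1, flow now 10.
Augment Hall→StairC→C4→C1→Exit: bottleneck 11, flow now 21.
No augmenting path remains; maximum flow = 21.
By max-flow min-cut, the minimum cut capacity equals the max flow.
In the residual graph, reachable from Hall: {Hall, C3, C5, StairC, C4, C2, C1}.
Min-cut edges: C2→Exit (9), C1→Exit (12); capacity 9 + 12 = 21.

21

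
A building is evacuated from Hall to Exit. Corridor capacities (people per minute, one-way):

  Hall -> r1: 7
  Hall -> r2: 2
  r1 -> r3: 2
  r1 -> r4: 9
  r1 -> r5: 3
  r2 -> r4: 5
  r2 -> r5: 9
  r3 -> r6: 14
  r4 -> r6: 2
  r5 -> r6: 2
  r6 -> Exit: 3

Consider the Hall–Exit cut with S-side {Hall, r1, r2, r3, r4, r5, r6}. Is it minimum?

Yes — it is a minimum cut (capacity 3).

Given cut capacity: 3 = 3.
Augment Hall→r1→r3→r6→Exit: bottleneck 2, flow now 2.
Augment Hall→r1→r4→r6→Exit: bottleneck 1, flow now 3.
No augmenting path remains; maximum flow = 3.
Cut capacity 3 equals the max flow, so it is a minimum cut.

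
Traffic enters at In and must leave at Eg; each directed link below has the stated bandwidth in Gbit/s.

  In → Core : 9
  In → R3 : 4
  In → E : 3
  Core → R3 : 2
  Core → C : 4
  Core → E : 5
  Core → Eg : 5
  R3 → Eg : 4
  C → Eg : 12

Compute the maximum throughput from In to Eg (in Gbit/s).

13

Augment In→Core→Eg: bottleneck 5, flow now 5.
Augment In→R3→Eg: bottleneck 4, flow now 9.
Augment In→Core→C→Eg: bottleneck 4, flow now 13.
No augmenting path remains; maximum flow = 13.
In the residual graph, reachable from In: {In, E}.
Min-cut edges: In→Core (9), In→R3 (4); capacity 9 + 4 = 13.
This cut is saturated, so no flow can exceed 13.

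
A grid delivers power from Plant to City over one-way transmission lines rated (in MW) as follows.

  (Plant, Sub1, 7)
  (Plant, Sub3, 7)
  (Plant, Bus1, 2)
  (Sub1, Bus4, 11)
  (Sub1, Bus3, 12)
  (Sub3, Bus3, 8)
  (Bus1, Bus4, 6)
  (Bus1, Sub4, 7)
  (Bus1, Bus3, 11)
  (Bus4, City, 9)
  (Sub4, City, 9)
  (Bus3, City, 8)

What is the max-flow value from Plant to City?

Augment Plant→Sub1→Bus4→City: bottleneck 7, flow now 7.
Augment Plant→Sub3→Bus3→City: bottleneck 7, flow now 14.
Augment Plant→Bus1→Bus4→City: bottleneck 2, flow now 16.
No augmenting path remains; maximum flow = 16.
In the residual graph, reachable from Plant: {Plant}.
Min-cut edges: Plant→Sub1 (7), Plant→Sub3 (7), Plant→Bus1 (2); capacity 7 + 7 + 2 = 16.
This cut is saturated, so no flow can exceed 16.

16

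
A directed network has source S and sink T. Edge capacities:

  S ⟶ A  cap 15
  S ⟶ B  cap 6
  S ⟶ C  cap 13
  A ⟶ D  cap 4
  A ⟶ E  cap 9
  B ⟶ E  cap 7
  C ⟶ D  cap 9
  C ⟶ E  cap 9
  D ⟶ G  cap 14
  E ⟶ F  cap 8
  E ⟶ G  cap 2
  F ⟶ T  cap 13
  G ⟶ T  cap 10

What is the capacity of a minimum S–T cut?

Augment S→A→D→G→T: bottleneck 4, flow now 4.
Augment S→A→E→F→T: bottleneck 8, flow now 12.
Augment S→A→E→G→T: bottleneck 1, flow now 13.
Augment S→B→E→G→T: bottleneck 1, flow now 14.
Augment S→C→D→G→T: bottleneck 4, flow now 18.
No augmenting path remains; maximum flow = 18.
By max-flow min-cut, the minimum cut capacity equals the max flow.
In the residual graph, reachable from S: {S, A, B, C, D, E, G}.
Min-cut edges: E→F (8), G→T (10); capacity 8 + 10 = 18.

18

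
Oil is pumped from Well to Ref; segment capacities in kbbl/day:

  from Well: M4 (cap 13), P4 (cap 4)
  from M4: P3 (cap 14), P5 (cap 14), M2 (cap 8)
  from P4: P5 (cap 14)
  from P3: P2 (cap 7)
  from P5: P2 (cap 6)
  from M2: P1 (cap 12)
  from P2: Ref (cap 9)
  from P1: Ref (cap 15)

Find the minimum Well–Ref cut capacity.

17

Augment Well→M4→P3→P2→Ref: bottleneck 7, flow now 7.
Augment Well→M4→P5→P2→Ref: bottleneck 2, flow now 9.
Augment Well→M4→M2→P1→Ref: bottleneck 4, flow now 13.
Augment Well→P4→P5→M4→M2→P1→Ref: bottleneck 2, flow now 15. (uses reverse residual edge)
Augment Well→P4→P5→P2→P3→M4→M2→P1→Ref: bottleneck 2, flow now 17. (uses reverse residual edge)
No augmenting path remains; maximum flow = 17.
By max-flow min-cut, the minimum cut capacity equals the max flow.
In the residual graph, reachable from Well: {Well}.
Min-cut edges: Well→M4 (13), Well→P4 (4); capacity 13 + 4 = 17.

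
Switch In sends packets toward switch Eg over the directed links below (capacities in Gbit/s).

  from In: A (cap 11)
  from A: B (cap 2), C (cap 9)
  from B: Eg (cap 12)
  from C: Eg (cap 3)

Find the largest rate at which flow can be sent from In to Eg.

Augment In→A→B→Eg: bottleneck 2, flow now 2.
Augment In→A→C→Eg: bottleneck 3, flow now 5.
No augmenting path remains; maximum flow = 5.
In the residual graph, reachable from In: {In, A, C}.
Min-cut edges: A→B (2), C→Eg (3); capacity 2 + 3 = 5.
This cut is saturated, so no flow can exceed 5.

5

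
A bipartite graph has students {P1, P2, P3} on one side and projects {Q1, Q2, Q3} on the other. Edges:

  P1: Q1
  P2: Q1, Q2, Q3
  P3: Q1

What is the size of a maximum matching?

Unit-capacity flow: source→left, listed edges, right→sink; max matching = max flow.
Augmenting path P1→Q1 (+1); matched 1.
Augmenting path P2→Q2 (+1); matched 2.
No augmenting path remains; maximum matching = 2.
König certificate: {P2, Q1} is a vertex cover of size 2 (every listed pair touches it), so no matching can be larger.

2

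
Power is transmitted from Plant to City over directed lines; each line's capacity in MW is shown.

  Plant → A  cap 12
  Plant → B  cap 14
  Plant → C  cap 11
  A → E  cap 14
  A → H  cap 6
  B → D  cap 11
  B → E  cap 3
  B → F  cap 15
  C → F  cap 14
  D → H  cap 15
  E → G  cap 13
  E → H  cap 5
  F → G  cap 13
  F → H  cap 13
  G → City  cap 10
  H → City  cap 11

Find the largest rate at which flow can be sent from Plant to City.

21

Augment Plant→A→H→City: bottleneck 6, flow now 6.
Augment Plant→A→E→G→City: bottleneck 6, flow now 12.
Augment Plant→B→D→H→City: bottleneck 5, flow now 17.
Augment Plant→B→E→G→City: bottleneck 3, flow now 20.
Augment Plant→B→F→G→City: bottleneck 1, flow now 21.
No augmenting path remains; maximum flow = 21.
In the residual graph, reachable from Plant: {Plant, A, B, C, D, E, F, G, H}.
Min-cut edges: G→City (10), H→City (11); capacity 10 + 11 = 21.
This cut is saturated, so no flow can exceed 21.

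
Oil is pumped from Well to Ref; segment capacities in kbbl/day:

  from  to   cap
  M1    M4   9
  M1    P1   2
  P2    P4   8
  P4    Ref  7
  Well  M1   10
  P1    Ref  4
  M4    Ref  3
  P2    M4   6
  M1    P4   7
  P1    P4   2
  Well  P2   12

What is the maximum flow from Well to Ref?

Augment Well→M1→P1→Ref: bottleneck 2, flow now 2.
Augment Well→M1→P4→Ref: bottleneck 7, flow now 9.
Augment Well→M1→M4→Ref: bottleneck 1, flow now 10.
Augment Well→P2→M4→Ref: bottleneck 2, flow now 12.
No augmenting path remains; maximum flow = 12.
In the residual graph, reachable from Well: {Well, M1, P2, P4, M4}.
Min-cut edges: M1→P1 (2), P4→Ref (7), M4→Ref (3); capacity 2 + 7 + 3 = 12.
This cut is saturated, so no flow can exceed 12.

12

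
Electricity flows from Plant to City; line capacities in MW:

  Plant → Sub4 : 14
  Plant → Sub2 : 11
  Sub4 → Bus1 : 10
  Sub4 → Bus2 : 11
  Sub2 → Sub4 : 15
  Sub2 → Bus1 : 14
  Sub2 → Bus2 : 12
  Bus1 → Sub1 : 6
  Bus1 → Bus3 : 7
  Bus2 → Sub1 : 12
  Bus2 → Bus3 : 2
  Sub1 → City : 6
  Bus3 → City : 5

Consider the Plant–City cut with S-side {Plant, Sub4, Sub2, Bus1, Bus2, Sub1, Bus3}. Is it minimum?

Yes — it is a minimum cut (capacity 11).

Given cut capacity: 6 + 5 = 11.
Augment Plant→Sub4→Bus1→Sub1→City: bottleneck 6, flow now 6.
Augment Plant→Sub4→Bus1→Bus3→City: bottleneck 4, flow now 10.
Augment Plant→Sub4→Bus2→Bus3→City: bottleneck 1, flow now 11.
No augmenting path remains; maximum flow = 11.
Cut capacity 11 equals the max flow, so it is a minimum cut.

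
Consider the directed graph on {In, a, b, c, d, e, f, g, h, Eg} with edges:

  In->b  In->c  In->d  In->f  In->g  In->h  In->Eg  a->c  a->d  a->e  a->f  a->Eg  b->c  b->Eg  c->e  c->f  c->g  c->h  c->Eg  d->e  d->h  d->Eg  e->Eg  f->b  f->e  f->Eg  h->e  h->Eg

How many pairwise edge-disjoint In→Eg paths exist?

6

Assign every edge capacity 1; by Menger, the answer equals the max flow.
Path In→Eg (+1); total 1.
Path In→b→Eg (+1); total 2.
Path In→c→Eg (+1); total 3.
Path In→d→Eg (+1); total 4.
Path In→f→Eg (+1); total 5.
Path In→h→Eg (+1); total 6.
No residual In→Eg path; max flow = 6.
Certifying cut of size 6: {In→Eg, In→b, In→c, In→d, In→f, In→h}.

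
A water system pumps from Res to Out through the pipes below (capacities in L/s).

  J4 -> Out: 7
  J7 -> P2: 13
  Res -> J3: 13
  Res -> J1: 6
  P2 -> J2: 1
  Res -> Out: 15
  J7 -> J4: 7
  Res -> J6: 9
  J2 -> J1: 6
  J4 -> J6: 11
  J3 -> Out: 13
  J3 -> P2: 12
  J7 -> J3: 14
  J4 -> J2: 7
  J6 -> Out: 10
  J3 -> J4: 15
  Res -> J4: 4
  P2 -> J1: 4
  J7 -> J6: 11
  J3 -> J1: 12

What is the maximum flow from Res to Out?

41

Augment Res→Out: bottleneck 15, flow now 15.
Augment Res→J3→Out: bottleneck 13, flow now 28.
Augment Res→J4→Out: bottleneck 4, flow now 32.
Augment Res→J6→Out: bottleneck 9, flow now 41.
No augmenting path remains; maximum flow = 41.
In the residual graph, reachable from Res: {Res, J1}.
Min-cut edges: Res→J3 (13), Res→J4 (4), Res→J6 (9), Res→Out (15); capacity 13 + 4 + 9 + 15 = 41.
This cut is saturated, so no flow can exceed 41.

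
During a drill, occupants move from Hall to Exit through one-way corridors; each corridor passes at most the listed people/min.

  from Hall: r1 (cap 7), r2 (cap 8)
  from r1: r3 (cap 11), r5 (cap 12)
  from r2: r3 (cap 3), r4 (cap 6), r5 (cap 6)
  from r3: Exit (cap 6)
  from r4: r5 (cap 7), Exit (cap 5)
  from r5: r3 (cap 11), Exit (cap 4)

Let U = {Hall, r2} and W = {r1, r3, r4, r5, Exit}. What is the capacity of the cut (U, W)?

Edges leaving {Hall, r2}: Hall→r1 (7), r2→r3 (3), r2→r4 (6), r2→r5 (6).
Cut capacity = 7 + 3 + 6 + 6 = 22.

22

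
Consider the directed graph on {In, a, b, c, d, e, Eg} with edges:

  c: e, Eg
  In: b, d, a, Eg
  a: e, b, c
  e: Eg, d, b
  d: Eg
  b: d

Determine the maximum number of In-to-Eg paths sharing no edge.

3

Assign every edge capacity 1; by Menger, the answer equals the max flow.
Path In→Eg (+1); total 1.
Path In→d→Eg (+1); total 2.
Path In→a→c→Eg (+1); total 3.
No residual In→Eg path; max flow = 3.
Certifying cut of size 3: {In→Eg, In→a, d→Eg}.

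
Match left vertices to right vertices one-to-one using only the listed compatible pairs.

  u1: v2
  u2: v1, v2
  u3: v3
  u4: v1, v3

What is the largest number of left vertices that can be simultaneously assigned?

Unit-capacity flow: source→left, listed edges, right→sink; max matching = max flow.
Augmenting path u1→v2 (+1); matched 1.
Augmenting path u2→v1 (+1); matched 2.
Augmenting path u3→v3 (+1); matched 3.
No augmenting path remains; maximum matching = 3.
König certificate: {v1, v2, v3} is a vertex cover of size 3 (every listed pair touches it), so no matching can be larger.

3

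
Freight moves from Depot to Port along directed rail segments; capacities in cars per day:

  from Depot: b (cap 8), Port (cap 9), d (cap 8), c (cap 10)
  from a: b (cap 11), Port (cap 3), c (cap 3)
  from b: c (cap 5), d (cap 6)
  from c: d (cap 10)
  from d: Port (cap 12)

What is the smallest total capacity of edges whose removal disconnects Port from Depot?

21

Augment Depot→Port: bottleneck 9, flow now 9.
Augment Depot→d→Port: bottleneck 8, flow now 17.
Augment Depot→b→d→Port: bottleneck 4, flow now 21.
No augmenting path remains; maximum flow = 21.
By max-flow min-cut, the minimum cut capacity equals the max flow.
In the residual graph, reachable from Depot: {Depot, b, c, d}.
Min-cut edges: Depot→Port (9), d→Port (12); capacity 9 + 12 = 21.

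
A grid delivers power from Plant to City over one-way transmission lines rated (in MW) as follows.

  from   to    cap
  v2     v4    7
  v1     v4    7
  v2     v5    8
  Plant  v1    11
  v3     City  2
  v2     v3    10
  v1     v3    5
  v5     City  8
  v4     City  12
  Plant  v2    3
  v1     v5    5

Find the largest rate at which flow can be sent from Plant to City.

14

Augment Plant→v1→v3→City: bottleneck 2, flow now 2.
Augment Plant→v1→v4→City: bottleneck 7, flow now 9.
Augment Plant→v1→v5→City: bottleneck 2, flow now 11.
Augment Plant→v2→v4→City: bottleneck 3, flow now 14.
No augmenting path remains; maximum flow = 14.
In the residual graph, reachable from Plant: {Plant}.
Min-cut edges: Plant→v1 (11), Plant→v2 (3); capacity 11 + 3 = 14.
This cut is saturated, so no flow can exceed 14.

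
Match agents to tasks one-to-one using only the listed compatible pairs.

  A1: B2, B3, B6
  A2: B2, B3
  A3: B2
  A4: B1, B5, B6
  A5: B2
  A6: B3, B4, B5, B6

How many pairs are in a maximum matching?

5

Unit-capacity flow: source→left, listed edges, right→sink; max matching = max flow.
Augmenting path A1→B2 (+1); matched 1.
Augmenting path A2→B3 (+1); matched 2.
Augmenting path A4→B1 (+1); matched 3.
Augmenting path A6→B4 (+1); matched 4.
Augmenting path A3→B2→A1→B6 (+1); matched 5.
No augmenting path remains; maximum matching = 5.
König certificate: {A1, A2, A4, A6, B2} is a vertex cover of size 5 (every listed pair touches it), so no matching can be larger.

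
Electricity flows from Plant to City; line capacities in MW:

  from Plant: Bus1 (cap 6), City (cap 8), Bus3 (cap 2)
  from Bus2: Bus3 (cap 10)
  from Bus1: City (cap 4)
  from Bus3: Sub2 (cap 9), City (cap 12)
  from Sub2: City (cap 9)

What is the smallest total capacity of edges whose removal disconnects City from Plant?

14

Augment Plant→City: bottleneck 8, flow now 8.
Augment Plant→Bus1→City: bottleneck 4, flow now 12.
Augment Plant→Bus3→City: bottleneck 2, flow now 14.
No augmenting path remains; maximum flow = 14.
By max-flow min-cut, the minimum cut capacity equals the max flow.
In the residual graph, reachable from Plant: {Plant, Bus1}.
Min-cut edges: Plant→Bus3 (2), Plant→City (8), Bus1→City (4); capacity 2 + 8 + 4 = 14.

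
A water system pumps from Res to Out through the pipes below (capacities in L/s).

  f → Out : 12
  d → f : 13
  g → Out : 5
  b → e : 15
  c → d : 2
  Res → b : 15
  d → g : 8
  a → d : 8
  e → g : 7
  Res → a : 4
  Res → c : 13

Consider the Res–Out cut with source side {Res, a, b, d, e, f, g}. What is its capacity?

30

Edges leaving {Res, a, b, d, e, f, g}: Res→c (13), f→Out (12), g→Out (5).
Cut capacity = 13 + 12 + 5 = 30.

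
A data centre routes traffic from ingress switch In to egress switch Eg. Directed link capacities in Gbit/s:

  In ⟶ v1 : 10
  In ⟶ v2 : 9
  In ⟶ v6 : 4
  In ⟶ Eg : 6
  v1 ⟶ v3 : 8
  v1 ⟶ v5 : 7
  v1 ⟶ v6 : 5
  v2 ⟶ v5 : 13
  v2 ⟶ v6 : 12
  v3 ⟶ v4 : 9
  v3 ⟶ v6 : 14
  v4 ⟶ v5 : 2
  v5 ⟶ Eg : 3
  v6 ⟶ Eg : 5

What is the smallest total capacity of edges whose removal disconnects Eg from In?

14

Augment In→Eg: bottleneck 6, flow now 6.
Augment In→v6→Eg: bottleneck 4, flow now 10.
Augment In→v1→v5→Eg: bottleneck 3, flow now 13.
Augment In→v1→v6→Eg: bottleneck 1, flow now 14.
No augmenting path remains; maximum flow = 14.
By max-flow min-cut, the minimum cut capacity equals the max flow.
In the residual graph, reachable from In: {In, v1, v2, v3, v4, v5, v6}.
Min-cut edges: In→Eg (6), v5→Eg (3), v6→Eg (5); capacity 6 + 3 + 5 = 14.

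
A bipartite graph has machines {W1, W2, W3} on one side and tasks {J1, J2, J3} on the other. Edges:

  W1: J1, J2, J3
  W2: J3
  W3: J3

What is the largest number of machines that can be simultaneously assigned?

2

Unit-capacity flow: source→left, listed edges, right→sink; max matching = max flow.
Augmenting path W1→J1 (+1); matched 1.
Augmenting path W2→J3 (+1); matched 2.
No augmenting path remains; maximum matching = 2.
König certificate: {W1, J3} is a vertex cover of size 2 (every listed pair touches it), so no matching can be larger.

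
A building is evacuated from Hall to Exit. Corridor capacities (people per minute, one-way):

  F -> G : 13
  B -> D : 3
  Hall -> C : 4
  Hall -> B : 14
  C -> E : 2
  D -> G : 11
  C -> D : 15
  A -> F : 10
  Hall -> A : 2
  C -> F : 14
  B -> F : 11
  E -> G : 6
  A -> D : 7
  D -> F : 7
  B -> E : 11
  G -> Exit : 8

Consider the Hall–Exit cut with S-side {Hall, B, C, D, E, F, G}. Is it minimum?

No — its capacity is 10, but the minimum cut has capacity 8.

Given cut capacity: 2 + 8 = 10.
Augment Hall→A→D→G→Exit: bottleneck 2, flow now 2.
Augment Hall→B→D→G→Exit: bottleneck 3, flow now 5.
Augment Hall→B→E→G→Exit: bottleneck 3, flow now 8.
No augmenting path remains; maximum flow = 8.
In the residual graph, reachable from Hall: {Hall, A, B, C, D, E, F, G}.
Min-cut edges: G→Exit (8); capacity 8 = 8.
Cut capacity 10 exceeds the max flow 8, so it is not minimum.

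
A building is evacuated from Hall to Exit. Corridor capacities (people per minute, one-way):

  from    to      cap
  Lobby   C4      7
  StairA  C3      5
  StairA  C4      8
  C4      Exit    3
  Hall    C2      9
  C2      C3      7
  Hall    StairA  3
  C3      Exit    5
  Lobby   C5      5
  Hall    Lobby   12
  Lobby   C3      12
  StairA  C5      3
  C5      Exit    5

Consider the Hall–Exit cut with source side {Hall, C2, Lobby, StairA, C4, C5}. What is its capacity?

Edges leaving {Hall, C2, Lobby, StairA, C4, C5}: C2→C3 (7), Lobby→C3 (12), StairA→C3 (5), C4→Exit (3), C5→Exit (5).
Cut capacity = 7 + 12 + 5 + 3 + 5 = 32.

32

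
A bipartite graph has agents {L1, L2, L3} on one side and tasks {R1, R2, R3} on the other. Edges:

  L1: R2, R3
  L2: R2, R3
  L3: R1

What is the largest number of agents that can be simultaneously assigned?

Unit-capacity flow: source→left, listed edges, right→sink; max matching = max flow.
Augmenting path L1→R2 (+1); matched 1.
Augmenting path L2→R3 (+1); matched 2.
Augmenting path L3→R1 (+1); matched 3.
No augmenting path remains; maximum matching = 3.
König certificate: {L1, L2, L3} is a vertex cover of size 3 (every listed pair touches it), so no matching can be larger.

3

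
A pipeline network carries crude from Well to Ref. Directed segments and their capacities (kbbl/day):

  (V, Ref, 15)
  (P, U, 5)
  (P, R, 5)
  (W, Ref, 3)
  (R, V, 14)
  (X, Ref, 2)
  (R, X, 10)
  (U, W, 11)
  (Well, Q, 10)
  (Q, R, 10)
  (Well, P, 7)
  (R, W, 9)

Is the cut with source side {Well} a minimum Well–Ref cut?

Yes — it is a minimum cut (capacity 17).

Given cut capacity: 7 + 10 = 17.
Augment Well→P→R→V→Ref: bottleneck 5, flow now 5.
Augment Well→P→U→W→Ref: bottleneck 2, flow now 7.
Augment Well→Q→R→V→Ref: bottleneck 9, flow now 16.
Augment Well→Q→R→W→Ref: bottleneck 1, flow now 17.
No augmenting path remains; maximum flow = 17.
Cut capacity 17 equals the max flow, so it is a minimum cut.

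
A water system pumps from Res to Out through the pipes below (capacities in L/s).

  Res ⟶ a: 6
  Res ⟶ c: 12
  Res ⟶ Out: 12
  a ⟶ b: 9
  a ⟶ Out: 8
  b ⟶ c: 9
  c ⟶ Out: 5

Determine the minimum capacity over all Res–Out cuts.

23

Augment Res→Out: bottleneck 12, flow now 12.
Augment Res→a→Out: bottleneck 6, flow now 18.
Augment Res→c→Out: bottleneck 5, flow now 23.
No augmenting path remains; maximum flow = 23.
By max-flow min-cut, the minimum cut capacity equals the max flow.
In the residual graph, reachable from Res: {Res, c}.
Min-cut edges: Res→a (6), Res→Out (12), c→Out (5); capacity 6 + 12 + 5 = 23.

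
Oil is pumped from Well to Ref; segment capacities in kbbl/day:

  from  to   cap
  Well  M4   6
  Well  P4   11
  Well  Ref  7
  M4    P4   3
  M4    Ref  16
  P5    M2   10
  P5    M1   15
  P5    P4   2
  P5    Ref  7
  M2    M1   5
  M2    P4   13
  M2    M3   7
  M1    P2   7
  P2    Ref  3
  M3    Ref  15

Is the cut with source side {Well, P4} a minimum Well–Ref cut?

Yes — it is a minimum cut (capacity 13).

Given cut capacity: 6 + 7 = 13.
Augment Well→Ref: bottleneck 7, flow now 7.
Augment Well→M4→Ref: bottleneck 6, flow now 13.
No augmenting path remains; maximum flow = 13.
Cut capacity 13 equals the max flow, so it is a minimum cut.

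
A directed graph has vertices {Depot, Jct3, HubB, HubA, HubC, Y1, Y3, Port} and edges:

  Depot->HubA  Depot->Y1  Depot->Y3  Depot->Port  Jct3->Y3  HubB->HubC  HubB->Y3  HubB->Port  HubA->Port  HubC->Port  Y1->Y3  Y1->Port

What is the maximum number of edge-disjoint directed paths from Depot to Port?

Assign every edge capacity 1; by Menger, the answer equals the max flow.
Path Depot→Port (+1); total 1.
Path Depot→HubA→Port (+1); total 2.
Path Depot→Y1→Port (+1); total 3.
No residual Depot→Port path; max flow = 3.
Certifying cut of size 3: {Depot→HubA, Depot→Port, Depot→Y1}.

3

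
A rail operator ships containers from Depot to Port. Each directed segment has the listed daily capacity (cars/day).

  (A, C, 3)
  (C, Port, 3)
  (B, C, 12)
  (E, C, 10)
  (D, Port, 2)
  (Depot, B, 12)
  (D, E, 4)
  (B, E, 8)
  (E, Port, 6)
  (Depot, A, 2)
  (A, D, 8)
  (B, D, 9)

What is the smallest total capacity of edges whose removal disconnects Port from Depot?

11

Augment Depot→A→C→Port: bottleneck 2, flow now 2.
Augment Depot→B→C→Port: bottleneck 1, flow now 3.
Augment Depot→B→D→Port: bottleneck 2, flow now 5.
Augment Depot→B→E→Port: bottleneck 6, flow now 11.
No augmenting path remains; maximum flow = 11.
By max-flow min-cut, the minimum cut capacity equals the max flow.
In the residual graph, reachable from Depot: {Depot, A, B, C, D, E}.
Min-cut edges: C→Port (3), D→Port (2), E→Port (6); capacity 3 + 2 + 6 = 11.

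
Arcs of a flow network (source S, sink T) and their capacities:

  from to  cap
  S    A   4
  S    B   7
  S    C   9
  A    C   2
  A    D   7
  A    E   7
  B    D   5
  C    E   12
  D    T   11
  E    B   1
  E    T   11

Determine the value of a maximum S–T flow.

Augment S→A→D→T: bottleneck 4, flow now 4.
Augment S→B→D→T: bottleneck 5, flow now 9.
Augment S→C→E→T: bottleneck 9, flow now 18.
No augmenting path remains; maximum flow = 18.
In the residual graph, reachable from S: {S, B}.
Min-cut edges: S→A (4), S→C (9), B→D (5); capacity 4 + 9 + 5 = 18.
This cut is saturated, so no flow can exceed 18.

18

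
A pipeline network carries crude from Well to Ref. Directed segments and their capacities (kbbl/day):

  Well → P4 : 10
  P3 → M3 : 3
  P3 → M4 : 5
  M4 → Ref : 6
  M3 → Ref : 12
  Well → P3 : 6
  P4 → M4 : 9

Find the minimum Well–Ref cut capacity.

Augment Well→P3→M4→Ref: bottleneck 5, flow now 5.
Augment Well→P3→M3→Ref: bottleneck 1, flow now 6.
Augment Well→P4→M4→Ref: bottleneck 1, flow now 7.
Augment Well→P4→M4→P3→M3→Ref: bottleneck 2, flow now 9. (uses reverse residual edge)
No augmenting path remains; maximum flow = 9.
By max-flow min-cut, the minimum cut capacity equals the max flow.
In the residual graph, reachable from Well: {Well, P3, P4, M4}.
Min-cut edges: P3→M3 (3), M4→Ref (6); capacity 3 + 6 = 9.

9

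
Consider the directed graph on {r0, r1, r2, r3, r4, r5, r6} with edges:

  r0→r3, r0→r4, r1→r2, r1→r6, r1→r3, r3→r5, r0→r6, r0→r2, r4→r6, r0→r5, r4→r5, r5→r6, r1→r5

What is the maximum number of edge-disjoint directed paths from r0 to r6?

3

Assign every edge capacity 1; by Menger, the answer equals the max flow.
Path r0→r6 (+1); total 1.
Path r0→r4→r6 (+1); total 2.
Path r0→r5→r6 (+1); total 3.
No residual r0→r6 path; max flow = 3.
Certifying cut of size 3: {r0→r4, r0→r6, r5→r6}.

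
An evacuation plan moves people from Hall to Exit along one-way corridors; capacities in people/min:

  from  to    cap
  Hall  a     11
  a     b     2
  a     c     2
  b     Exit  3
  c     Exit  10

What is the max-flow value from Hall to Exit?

4

Augment Hall→a→b→Exit: bottleneck 2, flow now 2.
Augment Hall→a→c→Exit: bottleneck 2, flow now 4.
No augmenting path remains; maximum flow = 4.
In the residual graph, reachable from Hall: {Hall, a}.
Min-cut edges: a→b (2), a→c (2); capacity 2 + 2 = 4.
This cut is saturated, so no flow can exceed 4.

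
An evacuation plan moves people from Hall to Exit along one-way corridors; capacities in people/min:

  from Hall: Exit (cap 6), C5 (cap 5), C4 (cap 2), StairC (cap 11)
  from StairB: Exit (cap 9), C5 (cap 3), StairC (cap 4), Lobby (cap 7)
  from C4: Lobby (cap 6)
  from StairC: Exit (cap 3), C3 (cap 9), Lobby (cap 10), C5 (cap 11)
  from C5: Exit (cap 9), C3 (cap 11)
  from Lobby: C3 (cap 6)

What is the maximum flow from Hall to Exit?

Augment Hall→Exit: bottleneck 6, flow now 6.
Augment Hall→StairC→Exit: bottleneck 3, flow now 9.
Augment Hall→C5→Exit: bottleneck 5, flow now 14.
Augment Hall→StairC→C5→Exit: bottleneck 4, flow now 18.
No augmenting path remains; maximum flow = 18.
In the residual graph, reachable from Hall: {Hall, C4, StairC, C5, Lobby, C3}.
Min-cut edges: Hall→Exit (6), StairC→Exit (3), C5→Exit (9); capacity 6 + 3 + 9 = 18.
This cut is saturated, so no flow can exceed 18.

18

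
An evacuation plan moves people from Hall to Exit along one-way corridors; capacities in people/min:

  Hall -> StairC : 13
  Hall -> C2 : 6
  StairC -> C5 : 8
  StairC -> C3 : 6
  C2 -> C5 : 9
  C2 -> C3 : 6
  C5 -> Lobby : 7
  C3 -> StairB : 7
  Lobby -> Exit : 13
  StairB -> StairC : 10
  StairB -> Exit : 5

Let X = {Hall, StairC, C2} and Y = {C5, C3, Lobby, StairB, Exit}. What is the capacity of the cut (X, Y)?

Edges leaving {Hall, StairC, C2}: StairC→C5 (8), StairC→C3 (6), C2→C5 (9), C2→C3 (6).
Cut capacity = 8 + 6 + 9 + 6 = 29.

29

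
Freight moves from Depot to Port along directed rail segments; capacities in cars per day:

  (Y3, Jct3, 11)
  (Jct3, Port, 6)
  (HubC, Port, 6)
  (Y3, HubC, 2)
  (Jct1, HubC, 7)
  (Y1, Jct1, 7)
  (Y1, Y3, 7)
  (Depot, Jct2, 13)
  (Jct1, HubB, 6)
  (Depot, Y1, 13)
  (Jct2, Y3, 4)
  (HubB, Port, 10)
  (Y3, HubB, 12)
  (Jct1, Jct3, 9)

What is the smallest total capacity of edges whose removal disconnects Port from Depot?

Augment Depot→Jct2→Y3→Jct3→Port: bottleneck 4, flow now 4.
Augment Depot→Y1→Jct1→Jct3→Port: bottleneck 2, flow now 6.
Augment Depot→Y1→Jct1→HubB→Port: bottleneck 5, flow now 11.
Augment Depot→Y1→Y3→HubB→Port: bottleneck 5, flow now 16.
Augment Depot→Y1→Y3→HubC→Port: bottleneck 1, flow now 17.
No augmenting path remains; maximum flow = 17.
By max-flow min-cut, the minimum cut capacity equals the max flow.
In the residual graph, reachable from Depot: {Depot, Jct2}.
Min-cut edges: Depot→Y1 (13), Jct2→Y3 (4); capacity 13 + 4 = 17.

17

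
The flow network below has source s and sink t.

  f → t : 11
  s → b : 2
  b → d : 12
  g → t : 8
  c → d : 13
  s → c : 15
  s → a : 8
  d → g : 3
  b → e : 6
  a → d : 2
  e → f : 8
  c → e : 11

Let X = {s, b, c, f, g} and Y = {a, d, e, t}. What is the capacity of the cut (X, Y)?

69

Edges leaving {s, b, c, f, g}: s→a (8), b→d (12), b→e (6), c→d (13), c→e (11), f→t (11), g→t (8).
Cut capacity = 8 + 12 + 6 + 13 + 11 + 11 + 8 = 69.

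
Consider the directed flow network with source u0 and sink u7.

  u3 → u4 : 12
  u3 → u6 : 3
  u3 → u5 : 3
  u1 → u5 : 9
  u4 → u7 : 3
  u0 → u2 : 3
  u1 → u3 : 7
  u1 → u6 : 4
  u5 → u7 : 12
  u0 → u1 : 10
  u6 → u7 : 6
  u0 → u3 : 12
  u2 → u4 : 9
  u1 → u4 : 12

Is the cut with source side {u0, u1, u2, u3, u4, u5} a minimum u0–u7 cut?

Given cut capacity: 4 + 3 + 3 + 12 = 22.
Augment u0→u1→u4→u7: bottleneck 3, flow now 3.
Augment u0→u1→u5→u7: bottleneck 7, flow now 10.
Augment u0→u3→u5→u7: bottleneck 3, flow now 13.
Augment u0→u3→u6→u7: bottleneck 3, flow now 16.
Augment u0→u2→u4→u1→u5→u7: bottleneck 2, flow now 18. (uses reverse residual edge)
Augment u0→u2→u4→u1→u6→u7: bottleneck 1, flow now 19. (uses reverse residual edge)
No augmenting path remains; maximum flow = 19.
In the residual graph, reachable from u0: {u0, u2, u3, u4}.
Min-cut edges: u0→u1 (10), u3→u5 (3), u3→u6 (3), u4→u7 (3); capacity 10 + 3 + 3 + 3 = 19.
Cut capacity 22 exceeds the max flow 19, so it is not minimum.

No — its capacity is 22, but the minimum cut has capacity 19.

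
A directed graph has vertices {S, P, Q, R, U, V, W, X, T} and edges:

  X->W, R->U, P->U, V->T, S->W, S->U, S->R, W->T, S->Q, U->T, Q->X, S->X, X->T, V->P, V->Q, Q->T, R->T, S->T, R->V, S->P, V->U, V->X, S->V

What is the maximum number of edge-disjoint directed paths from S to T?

Assign every edge capacity 1; by Menger, the answer equals the max flow.
Path S→T (+1); total 1.
Path S→Q→T (+1); total 2.
Path S→R→T (+1); total 3.
Path S→U→T (+1); total 4.
Path S→V→T (+1); total 5.
Path S→W→T (+1); total 6.
Path S→X→T (+1); total 7.
No residual S→T path; max flow = 7.
Certifying cut of size 7: {S→Q, S→R, S→T, S→V, S→W, S→X, U→T}.

7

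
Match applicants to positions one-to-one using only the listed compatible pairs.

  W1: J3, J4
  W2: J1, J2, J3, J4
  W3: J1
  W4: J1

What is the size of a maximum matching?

Unit-capacity flow: source→left, listed edges, right→sink; max matching = max flow.
Augmenting path W1→J3 (+1); matched 1.
Augmenting path W2→J1 (+1); matched 2.
Augmenting path W3→J1→W2→J2 (+1); matched 3.
No augmenting path remains; maximum matching = 3.
König certificate: {W1, W2, J1} is a vertex cover of size 3 (every listed pair touches it), so no matching can be larger.

3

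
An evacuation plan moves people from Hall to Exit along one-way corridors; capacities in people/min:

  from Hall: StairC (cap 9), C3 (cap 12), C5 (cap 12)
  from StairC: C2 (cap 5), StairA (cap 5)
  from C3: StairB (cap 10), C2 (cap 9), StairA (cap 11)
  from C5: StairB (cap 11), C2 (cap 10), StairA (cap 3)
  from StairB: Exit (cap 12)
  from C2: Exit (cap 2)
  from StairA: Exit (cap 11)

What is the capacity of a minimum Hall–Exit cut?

Augment Hall→StairC→C2→Exit: bottleneck 2, flow now 2.
Augment Hall→StairC→StairA→Exit: bottleneck 5, flow now 7.
Augment Hall→C3→StairB→Exit: bottleneck 10, flow now 17.
Augment Hall→C3→StairA→Exit: bottleneck 2, flow now 19.
Augment Hall→C5→StairB→Exit: bottleneck 2, flow now 21.
Augment Hall→C5→StairA→Exit: bottleneck 3, flow now 24.
Augment Hall→C5→StairB→C3→StairA→Exit: bottleneck 1, flow now 25. (uses reverse residual edge)
No augmenting path remains; maximum flow = 25.
By max-flow min-cut, the minimum cut capacity equals the max flow.
In the residual graph, reachable from Hall: {Hall, StairC, C3, C5, StairB, C2, StairA}.
Min-cut edges: StairB→Exit (12), C2→Exit (2), StairA→Exit (11); capacity 12 + 2 + 11 = 25.

25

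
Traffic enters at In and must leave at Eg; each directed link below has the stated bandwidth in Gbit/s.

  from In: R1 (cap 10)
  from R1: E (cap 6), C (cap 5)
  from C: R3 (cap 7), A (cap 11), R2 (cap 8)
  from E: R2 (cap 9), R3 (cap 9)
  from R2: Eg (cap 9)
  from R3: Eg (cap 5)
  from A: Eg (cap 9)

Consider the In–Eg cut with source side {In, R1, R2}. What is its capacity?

Edges leaving {In, R1, R2}: R1→C (5), R1→E (6), R2→Eg (9).
Cut capacity = 5 + 6 + 9 = 20.

20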